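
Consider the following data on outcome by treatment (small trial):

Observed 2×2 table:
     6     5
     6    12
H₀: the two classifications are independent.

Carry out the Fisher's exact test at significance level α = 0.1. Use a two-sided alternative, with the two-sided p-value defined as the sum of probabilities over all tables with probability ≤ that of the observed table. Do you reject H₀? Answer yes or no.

Margins: r₁=11, r₂=18, c₁=12, c₂=17, n=29
p_obs = C(11,6)·C(18,6)/C(29,12); sum pmf over tables with pmf ≤ p_obs
p-value (two-sided) = 0.43844
At α=0.1: p ≥ α → fail to reject H₀

reject H₀: no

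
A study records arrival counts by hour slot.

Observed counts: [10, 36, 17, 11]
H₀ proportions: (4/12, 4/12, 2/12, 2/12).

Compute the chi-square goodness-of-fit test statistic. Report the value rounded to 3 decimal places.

test statistic = 15.838

n = 74; E_i = n·p_i = [24.67, 24.67, 12.33, 12.33]
χ² = (10−24.67)²/24.67 + (36−24.67)²/24.67 + (17−12.33)²/12.33 + (11−12.33)²/12.33 = 15.8378
df = 3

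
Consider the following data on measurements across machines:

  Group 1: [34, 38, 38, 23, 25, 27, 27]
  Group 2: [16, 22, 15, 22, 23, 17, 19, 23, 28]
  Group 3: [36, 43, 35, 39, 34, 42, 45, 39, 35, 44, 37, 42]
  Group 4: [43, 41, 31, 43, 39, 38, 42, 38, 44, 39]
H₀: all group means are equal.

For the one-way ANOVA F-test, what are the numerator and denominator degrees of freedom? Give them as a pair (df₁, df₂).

k = 4 groups, N = 38 total
df = (k−1, N−k) = (4−1, 38−4) = (3, 34)

degrees of freedom = [3, 34]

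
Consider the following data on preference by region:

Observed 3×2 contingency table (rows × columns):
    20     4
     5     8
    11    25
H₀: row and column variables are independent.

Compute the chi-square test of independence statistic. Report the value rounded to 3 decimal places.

Row totals [24, 13, 36], col totals [36, 37], n=73
χ² = (20−11.84)²/11.84 + (4−12.16)²/12.16 + (5−6.41)²/6.41 + (8−6.59)²/6.59 + (11−17.75)²/17.75 + (25−18.25)²/18.25 = 16.7929
df = 2

test statistic = 16.793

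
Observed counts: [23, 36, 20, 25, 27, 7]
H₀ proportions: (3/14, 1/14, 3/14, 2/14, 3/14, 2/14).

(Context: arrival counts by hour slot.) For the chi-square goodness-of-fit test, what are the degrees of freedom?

df = k − 1 = 6 − 1 = 5

degrees of freedom = 5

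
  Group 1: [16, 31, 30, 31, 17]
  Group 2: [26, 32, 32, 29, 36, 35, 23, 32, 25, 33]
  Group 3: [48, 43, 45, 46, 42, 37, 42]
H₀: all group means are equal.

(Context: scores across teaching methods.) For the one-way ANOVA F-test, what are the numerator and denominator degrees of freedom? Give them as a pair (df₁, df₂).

k = 3 groups, N = 22 total
df = (k−1, N−k) = (3−1, 22−3) = (2, 19)

degrees of freedom = [2, 19]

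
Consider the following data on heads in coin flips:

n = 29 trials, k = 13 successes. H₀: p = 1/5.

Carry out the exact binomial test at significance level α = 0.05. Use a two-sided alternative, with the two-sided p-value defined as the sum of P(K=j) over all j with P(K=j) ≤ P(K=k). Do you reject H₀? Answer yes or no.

Exact binomial: n=29, k=13, p₀=1/5=0.2000
P(X=j) = C(n,j)·p₀^j·(1−p₀)^(n−j); p = Σ P(X=j) over j with P(X=j) ≤ P(X=13)
p-value (two-sided) = 0.00370
At α=0.05: p < α → reject H₀

reject H₀: yes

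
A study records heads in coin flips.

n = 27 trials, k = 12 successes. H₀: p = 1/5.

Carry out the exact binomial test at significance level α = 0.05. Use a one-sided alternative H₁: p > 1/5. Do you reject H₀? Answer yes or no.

reject H₀: yes

Exact binomial: n=27, k=12, p₀=1/5=0.2000
P(X≥12) from Σ C(n,i)·p₀^i·(1−p₀)^(n−i)
p-value (one-sided, H₁ greater) = 0.00346
At α=0.05: p < α → reject H₀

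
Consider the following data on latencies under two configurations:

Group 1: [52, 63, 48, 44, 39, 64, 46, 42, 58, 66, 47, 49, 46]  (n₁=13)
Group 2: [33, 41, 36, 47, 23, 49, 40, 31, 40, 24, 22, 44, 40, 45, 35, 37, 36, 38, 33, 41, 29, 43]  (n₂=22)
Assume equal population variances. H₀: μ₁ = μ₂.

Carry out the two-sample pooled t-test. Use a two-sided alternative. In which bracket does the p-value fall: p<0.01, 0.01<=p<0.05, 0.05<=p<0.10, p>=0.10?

x̄₁=51.077, s₁=8.855, n₁=13
x̄₂=36.682, s₂=7.492, n₂=22
s_p² = [12·8.855² + 21·7.492²]/33 = 64.2332
SE = √(s_p²·(1/13+1/22)) = 2.8037
t = (51.077−36.682)/2.8037 = 5.1343
df = 33
p-value (two-sided) = 0.00001
→ bracket: p<0.01

p-value bracket: p<0.01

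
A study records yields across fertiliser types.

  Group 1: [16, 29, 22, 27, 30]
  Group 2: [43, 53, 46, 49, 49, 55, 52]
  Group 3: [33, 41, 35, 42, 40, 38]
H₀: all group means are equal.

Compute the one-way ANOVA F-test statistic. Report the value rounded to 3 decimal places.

Group means [24.80, 49.57, 38.17], grand mean 38.889
SSB = Σnᵢ(x̄ᵢ−x̄)² = 1794.430; SSW = ΣΣ(x−x̄ᵢ)² = 301.348
MSB = 1794.430/2 = 897.2151; MSW = 301.348/15 = 20.0898
F = MSB/MSW = 44.6601
df = (2, 15)

test statistic = 44.660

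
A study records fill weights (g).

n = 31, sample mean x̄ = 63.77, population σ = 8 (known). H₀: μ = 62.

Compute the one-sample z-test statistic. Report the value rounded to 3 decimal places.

SE = σ/√n = 8/√31 = 1.4368
z = (x̄−μ₀)/SE = (63.77−62)/1.4368 = 1.2319

test statistic = 1.232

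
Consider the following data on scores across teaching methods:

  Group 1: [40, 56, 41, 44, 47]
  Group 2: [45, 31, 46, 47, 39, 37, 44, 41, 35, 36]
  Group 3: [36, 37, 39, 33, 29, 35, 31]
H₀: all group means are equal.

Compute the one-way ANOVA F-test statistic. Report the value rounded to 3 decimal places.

test statistic = 7.255

Group means [45.60, 40.10, 34.29], grand mean 39.500
SSB = Σnᵢ(x̄ᵢ−x̄)² = 379.971; SSW = ΣΣ(x−x̄ᵢ)² = 497.529
MSB = 379.971/2 = 189.9857; MSW = 497.529/19 = 26.1857
F = MSB/MSW = 7.2553
df = (2, 19)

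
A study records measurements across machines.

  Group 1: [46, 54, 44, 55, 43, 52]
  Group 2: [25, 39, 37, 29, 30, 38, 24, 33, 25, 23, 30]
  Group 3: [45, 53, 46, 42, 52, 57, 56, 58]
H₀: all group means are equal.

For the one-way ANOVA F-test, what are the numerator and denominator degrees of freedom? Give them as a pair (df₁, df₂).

k = 3 groups, N = 25 total
df = (k−1, N−k) = (3−1, 25−3) = (2, 22)

degrees of freedom = [2, 22]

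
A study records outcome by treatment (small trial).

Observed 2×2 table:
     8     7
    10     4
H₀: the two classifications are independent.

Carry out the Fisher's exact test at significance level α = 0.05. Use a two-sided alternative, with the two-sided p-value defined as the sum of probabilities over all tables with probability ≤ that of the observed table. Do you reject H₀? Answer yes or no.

reject H₀: no

Margins: r₁=15, r₂=14, c₁=18, c₂=11, n=29
p_obs = C(15,8)·C(14,10)/C(29,18); sum pmf over tables with pmf ≤ p_obs
p-value (two-sided) = 0.44973
At α=0.05: p ≥ α → fail to reject H₀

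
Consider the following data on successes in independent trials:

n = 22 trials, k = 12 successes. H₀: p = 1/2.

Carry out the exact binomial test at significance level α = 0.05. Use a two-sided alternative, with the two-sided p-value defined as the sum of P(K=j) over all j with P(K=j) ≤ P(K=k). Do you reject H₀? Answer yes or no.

Exact binomial: n=22, k=12, p₀=1/2=0.5000
P(X=j) = C(n,j)·p₀^j·(1−p₀)^(n−j); p = Σ P(X=j) over j with P(X=j) ≤ P(X=12)
p-value (two-sided) = 0.83181
At α=0.05: p ≥ α → fail to reject H₀

reject H₀: no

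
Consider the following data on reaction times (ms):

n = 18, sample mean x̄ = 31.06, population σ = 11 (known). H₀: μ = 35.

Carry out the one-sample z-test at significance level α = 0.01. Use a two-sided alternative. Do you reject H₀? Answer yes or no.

reject H₀: no

SE = σ/√n = 11/√18 = 2.5927
z = (x̄−μ₀)/SE = (31.06−35)/2.5927 = -1.5196
p-value (two-sided) = 0.12860
At α=0.01: p ≥ α → fail to reject H₀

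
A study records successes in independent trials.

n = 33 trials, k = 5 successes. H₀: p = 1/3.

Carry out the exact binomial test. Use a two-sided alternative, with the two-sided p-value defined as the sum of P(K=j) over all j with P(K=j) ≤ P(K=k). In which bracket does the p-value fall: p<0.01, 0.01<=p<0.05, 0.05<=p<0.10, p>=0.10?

Exact binomial: n=33, k=5, p₀=1/3=0.3333
P(X=j) = C(n,j)·p₀^j·(1−p₀)^(n−j); p = Σ P(X=j) over j with P(X=j) ≤ P(X=5)
p-value (two-sided) = 0.02642
→ bracket: 0.01<=p<0.05

p-value bracket: 0.01<=p<0.05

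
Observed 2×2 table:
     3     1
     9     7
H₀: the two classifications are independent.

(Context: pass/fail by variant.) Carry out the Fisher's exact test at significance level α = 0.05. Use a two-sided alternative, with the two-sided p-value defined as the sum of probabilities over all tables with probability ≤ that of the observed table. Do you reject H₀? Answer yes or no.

reject H₀: no

Margins: r₁=4, r₂=16, c₁=12, c₂=8, n=20
p_obs = C(4,3)·C(16,9)/C(20,12); sum pmf over tables with pmf ≤ p_obs
p-value (two-sided) = 0.61858
At α=0.05: p ≥ α → fail to reject H₀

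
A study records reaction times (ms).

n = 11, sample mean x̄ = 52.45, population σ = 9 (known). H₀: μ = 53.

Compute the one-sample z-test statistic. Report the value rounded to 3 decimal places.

SE = σ/√n = 9/√11 = 2.7136
z = (x̄−μ₀)/SE = (52.45−53)/2.7136 = -0.2027

test statistic = -0.203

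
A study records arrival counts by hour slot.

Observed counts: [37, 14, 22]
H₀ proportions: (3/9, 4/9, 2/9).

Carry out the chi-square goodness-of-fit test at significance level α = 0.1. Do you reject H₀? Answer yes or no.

reject H₀: yes

n = 73; E_i = n·p_i = [24.33, 32.44, 16.22]
χ² = (37−24.33)²/24.33 + (14−32.44)²/32.44 + (22−16.22)²/16.22 = 19.1370
df = 2
p-value (upper-tail) = 0.00007
At α=0.1: p < α → reject H₀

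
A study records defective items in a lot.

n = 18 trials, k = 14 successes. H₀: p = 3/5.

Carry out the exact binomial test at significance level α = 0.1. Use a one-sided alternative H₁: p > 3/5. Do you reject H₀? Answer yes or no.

reject H₀: yes

Exact binomial: n=18, k=14, p₀=3/5=0.6000
P(X≥14) from Σ C(n,i)·p₀^i·(1−p₀)^(n−i)
p-value (one-sided, H₁ greater) = 0.09417
At α=0.1: p < α → reject H₀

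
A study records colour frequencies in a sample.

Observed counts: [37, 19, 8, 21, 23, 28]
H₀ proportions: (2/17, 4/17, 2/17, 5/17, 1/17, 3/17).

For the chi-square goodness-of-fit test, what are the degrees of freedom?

degrees of freedom = 5

df = k − 1 = 6 − 1 = 5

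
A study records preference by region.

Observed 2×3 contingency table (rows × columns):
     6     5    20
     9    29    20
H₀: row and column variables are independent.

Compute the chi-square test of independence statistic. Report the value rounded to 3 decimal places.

test statistic = 10.298

Row totals [31, 58], col totals [15, 34, 40], n=89
χ² = (6−5.22)²/5.22 + (5−11.84)²/11.84 + (20−13.93)²/13.93 + (9−9.78)²/9.78 + (29−22.16)²/22.16 + (20−26.07)²/26.07 = 10.2979
df = 2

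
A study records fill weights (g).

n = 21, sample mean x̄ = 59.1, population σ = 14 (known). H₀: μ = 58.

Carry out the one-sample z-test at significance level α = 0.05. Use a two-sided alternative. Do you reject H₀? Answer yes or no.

reject H₀: no

SE = σ/√n = 14/√21 = 3.0551
z = (x̄−μ₀)/SE = (59.1−58)/3.0551 = 0.3601
p-value (two-sided) = 0.71880
At α=0.05: p ≥ α → fail to reject H₀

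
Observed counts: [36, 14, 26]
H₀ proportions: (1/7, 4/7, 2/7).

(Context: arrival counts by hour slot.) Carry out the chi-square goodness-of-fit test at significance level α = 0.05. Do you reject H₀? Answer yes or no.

n = 76; E_i = n·p_i = [10.86, 43.43, 21.71]
χ² = (36−10.86)²/10.86 + (14−43.43)²/43.43 + (26−21.71)²/21.71 = 79.0132
df = 2
p-value (upper-tail) = 0.00000
At α=0.05: p < α → reject H₀

reject H₀: yes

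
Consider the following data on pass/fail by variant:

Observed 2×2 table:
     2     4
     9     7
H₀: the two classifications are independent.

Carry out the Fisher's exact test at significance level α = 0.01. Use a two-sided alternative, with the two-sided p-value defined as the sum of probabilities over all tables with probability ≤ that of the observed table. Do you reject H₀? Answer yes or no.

reject H₀: no

Margins: r₁=6, r₂=16, c₁=11, c₂=11, n=22
p_obs = C(6,2)·C(16,9)/C(22,11); sum pmf over tables with pmf ≤ p_obs
p-value (two-sided) = 0.63512
At α=0.01: p ≥ α → fail to reject H₀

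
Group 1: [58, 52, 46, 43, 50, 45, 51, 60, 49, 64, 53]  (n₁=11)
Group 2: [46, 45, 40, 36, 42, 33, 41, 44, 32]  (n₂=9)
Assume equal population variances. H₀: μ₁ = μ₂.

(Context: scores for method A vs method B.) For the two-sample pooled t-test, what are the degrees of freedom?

degrees of freedom = 18

df = n₁ + n₂ − 2 = 11 + 9 − 2 = 18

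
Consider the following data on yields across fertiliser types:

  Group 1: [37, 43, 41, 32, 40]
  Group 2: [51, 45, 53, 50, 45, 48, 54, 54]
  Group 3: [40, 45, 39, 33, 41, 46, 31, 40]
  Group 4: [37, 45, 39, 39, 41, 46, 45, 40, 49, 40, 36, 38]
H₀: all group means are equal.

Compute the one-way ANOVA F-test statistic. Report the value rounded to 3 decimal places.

Group means [38.60, 50.00, 39.38, 41.25], grand mean 42.515
SSB = Σnᵢ(x̄ᵢ−x̄)² = 622.917; SSW = ΣΣ(x−x̄ᵢ)² = 539.325
MSB = 622.917/3 = 207.6391; MSW = 539.325/29 = 18.5974
F = MSB/MSW = 11.1649
df = (3, 29)

test statistic = 11.165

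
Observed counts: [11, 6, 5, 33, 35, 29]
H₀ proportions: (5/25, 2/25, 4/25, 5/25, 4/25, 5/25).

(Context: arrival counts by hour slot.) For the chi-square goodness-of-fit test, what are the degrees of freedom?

degrees of freedom = 5

df = k − 1 = 6 − 1 = 5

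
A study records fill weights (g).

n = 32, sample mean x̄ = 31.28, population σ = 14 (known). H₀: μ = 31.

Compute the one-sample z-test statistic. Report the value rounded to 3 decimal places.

test statistic = 0.113

SE = σ/√n = 14/√32 = 2.4749
z = (x̄−μ₀)/SE = (31.28−31)/2.4749 = 0.1131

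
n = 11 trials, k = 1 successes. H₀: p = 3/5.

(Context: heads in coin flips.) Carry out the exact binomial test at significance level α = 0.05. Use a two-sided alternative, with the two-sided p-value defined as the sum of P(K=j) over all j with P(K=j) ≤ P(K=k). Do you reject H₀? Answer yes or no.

Exact binomial: n=11, k=1, p₀=3/5=0.6000
P(X=j) = C(n,j)·p₀^j·(1−p₀)^(n−j); p = Σ P(X=j) over j with P(X=j) ≤ P(X=1)
p-value (two-sided) = 0.00073
At α=0.05: p < α → reject H₀

reject H₀: yes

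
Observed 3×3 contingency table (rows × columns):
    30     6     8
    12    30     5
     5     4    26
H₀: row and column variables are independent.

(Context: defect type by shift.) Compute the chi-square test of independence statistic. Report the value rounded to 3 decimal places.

Row totals [44, 47, 35], col totals [47, 40, 39], n=126
χ² = (30−16.41)²/16.41 + (6−13.97)²/13.97 + (8−13.62)²/13.62 + (12−17.53)²/17.53 + (30−14.92)²/14.92 + (5−14.55)²/14.55 + (5−13.06)²/13.06 + (4−11.11)²/11.11 + (26−10.83)²/10.83 = 72.1184
df = 4

test statistic = 72.118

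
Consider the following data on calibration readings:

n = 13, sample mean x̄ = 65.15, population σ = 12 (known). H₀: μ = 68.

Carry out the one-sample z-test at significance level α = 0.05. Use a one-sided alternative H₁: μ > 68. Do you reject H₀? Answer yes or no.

reject H₀: no

SE = σ/√n = 12/√13 = 3.3282
z = (x̄−μ₀)/SE = (65.15−68)/3.3282 = -0.8563
p-value (one-sided, H₁ greater) = 0.80409
At α=0.05: p ≥ α → fail to reject H₀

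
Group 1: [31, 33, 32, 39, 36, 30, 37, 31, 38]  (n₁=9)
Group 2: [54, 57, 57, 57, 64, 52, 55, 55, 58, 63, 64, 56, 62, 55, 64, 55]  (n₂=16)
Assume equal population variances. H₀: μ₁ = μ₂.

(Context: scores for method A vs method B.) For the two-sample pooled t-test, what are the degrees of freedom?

degrees of freedom = 23

df = n₁ + n₂ − 2 = 9 + 16 − 2 = 23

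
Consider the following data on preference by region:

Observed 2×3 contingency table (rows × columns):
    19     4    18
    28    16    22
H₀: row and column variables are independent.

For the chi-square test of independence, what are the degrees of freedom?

df = (r−1)(c−1) = (2−1)·(3−1) = 2

degrees of freedom = 2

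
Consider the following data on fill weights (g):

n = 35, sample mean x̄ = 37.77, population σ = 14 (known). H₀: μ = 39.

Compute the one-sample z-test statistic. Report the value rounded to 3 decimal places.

test statistic = -0.520

SE = σ/√n = 14/√35 = 2.3664
z = (x̄−μ₀)/SE = (37.77−39)/2.3664 = -0.5198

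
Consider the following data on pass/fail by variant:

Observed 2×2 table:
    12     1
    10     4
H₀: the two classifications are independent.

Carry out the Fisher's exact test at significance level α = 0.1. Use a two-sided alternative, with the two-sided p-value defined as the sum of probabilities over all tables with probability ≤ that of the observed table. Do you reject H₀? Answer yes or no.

Margins: r₁=13, r₂=14, c₁=22, c₂=5, n=27
p_obs = C(13,12)·C(14,10)/C(27,22); sum pmf over tables with pmf ≤ p_obs
p-value (two-sided) = 0.32593
At α=0.1: p ≥ α → fail to reject H₀

reject H₀: no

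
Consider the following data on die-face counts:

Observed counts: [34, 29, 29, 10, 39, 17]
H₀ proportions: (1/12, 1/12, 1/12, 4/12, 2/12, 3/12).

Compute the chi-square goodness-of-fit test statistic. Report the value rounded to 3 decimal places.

test statistic = 124.519

n = 158; E_i = n·p_i = [13.17, 13.17, 13.17, 52.67, 26.33, 39.50]
χ² = (34−13.17)²/13.17 + (29−13.17)²/13.17 + (29−13.17)²/13.17 + (10−52.67)²/52.67 + (39−26.33)²/26.33 + (17−39.50)²/39.50 = 124.5190
df = 5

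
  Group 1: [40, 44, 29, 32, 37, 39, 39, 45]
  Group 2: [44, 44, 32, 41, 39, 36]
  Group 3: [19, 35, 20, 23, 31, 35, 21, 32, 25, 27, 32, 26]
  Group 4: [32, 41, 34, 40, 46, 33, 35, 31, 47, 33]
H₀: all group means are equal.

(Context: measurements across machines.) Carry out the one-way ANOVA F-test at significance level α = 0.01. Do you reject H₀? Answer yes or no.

Group means [38.12, 39.33, 27.17, 37.20], grand mean 34.417
SSB = Σnᵢ(x̄ᵢ−x̄)² = 963.275; SSW = ΣΣ(x−x̄ᵢ)² = 995.475
MSB = 963.275/3 = 321.0917; MSW = 995.475/32 = 31.1086
F = MSB/MSW = 10.3216
df = (3, 32)
p-value (upper-tail) = 0.00007
At α=0.01: p < α → reject H₀

reject H₀: yes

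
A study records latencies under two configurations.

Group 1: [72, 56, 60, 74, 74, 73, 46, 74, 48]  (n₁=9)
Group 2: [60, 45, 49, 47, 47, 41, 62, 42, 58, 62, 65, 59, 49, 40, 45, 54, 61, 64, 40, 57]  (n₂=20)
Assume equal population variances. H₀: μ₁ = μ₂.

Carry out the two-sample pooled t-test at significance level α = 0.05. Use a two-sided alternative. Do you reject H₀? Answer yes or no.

reject H₀: yes

x̄₁=64.111, s₁=11.752, n₁=9
x̄₂=52.350, s₂=8.719, n₂=20
s_p² = [8·11.752² + 19·8.719²]/27 = 94.4237
SE = √(s_p²·(1/9+1/20)) = 3.9003
t = (64.111−52.350)/3.9003 = 3.0154
df = 27
p-value (two-sided) = 0.00553
At α=0.05: p < α → reject H₀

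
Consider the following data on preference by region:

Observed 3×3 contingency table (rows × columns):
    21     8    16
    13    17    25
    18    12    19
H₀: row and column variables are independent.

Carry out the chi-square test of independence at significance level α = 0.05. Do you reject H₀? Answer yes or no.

Row totals [45, 55, 49], col totals [52, 37, 60], n=149
χ² = (21−15.70)²/15.70 + (8−11.17)²/11.17 + (16−18.12)²/18.12 + (13−19.19)²/19.19 + (17−13.66)²/13.66 + (25−22.15)²/22.15 + (18−17.10)²/17.10 + (12−12.17)²/12.17 + (19−19.73)²/19.73 = 6.1967
df = 4
p-value (upper-tail) = 0.18493
At α=0.05: p ≥ α → fail to reject H₀

reject H₀: no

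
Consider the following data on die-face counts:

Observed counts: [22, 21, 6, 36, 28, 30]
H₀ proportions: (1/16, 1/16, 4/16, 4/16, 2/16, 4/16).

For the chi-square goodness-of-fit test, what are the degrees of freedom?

df = k − 1 = 6 − 1 = 5

degrees of freedom = 5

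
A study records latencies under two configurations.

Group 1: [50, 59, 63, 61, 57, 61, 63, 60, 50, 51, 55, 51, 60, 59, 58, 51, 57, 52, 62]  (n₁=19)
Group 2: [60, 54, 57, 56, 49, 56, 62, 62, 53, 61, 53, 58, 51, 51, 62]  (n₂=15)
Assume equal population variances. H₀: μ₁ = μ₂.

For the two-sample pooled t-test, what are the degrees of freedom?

df = n₁ + n₂ − 2 = 19 + 15 − 2 = 32

degrees of freedom = 32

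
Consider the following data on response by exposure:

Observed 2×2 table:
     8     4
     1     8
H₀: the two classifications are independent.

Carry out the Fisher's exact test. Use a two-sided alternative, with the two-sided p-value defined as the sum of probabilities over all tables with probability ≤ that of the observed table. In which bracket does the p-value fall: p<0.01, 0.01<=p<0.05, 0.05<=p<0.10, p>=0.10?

Margins: r₁=12, r₂=9, c₁=9, c₂=12, n=21
p_obs = C(12,8)·C(9,1)/C(21,9); sum pmf over tables with pmf ≤ p_obs
p-value (two-sided) = 0.02436
→ bracket: 0.01<=p<0.05

p-value bracket: 0.01<=p<0.05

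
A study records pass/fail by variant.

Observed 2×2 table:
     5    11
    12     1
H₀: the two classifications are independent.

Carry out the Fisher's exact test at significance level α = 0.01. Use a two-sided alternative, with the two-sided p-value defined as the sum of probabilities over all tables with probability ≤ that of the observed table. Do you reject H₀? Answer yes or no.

Margins: r₁=16, r₂=13, c₁=17, c₂=12, n=29
p_obs = C(16,5)·C(13,12)/C(29,17); sum pmf over tables with pmf ≤ p_obs
p-value (two-sided) = 0.00181
At α=0.01: p < α → reject H₀

reject H₀: yes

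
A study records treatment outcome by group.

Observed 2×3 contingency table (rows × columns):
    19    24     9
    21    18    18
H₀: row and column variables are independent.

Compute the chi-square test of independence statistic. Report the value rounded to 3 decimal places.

test statistic = 3.736

Row totals [52, 57], col totals [40, 42, 27], n=109
χ² = (19−19.08)²/19.08 + (24−20.04)²/20.04 + (9−12.88)²/12.88 + (21−20.92)²/20.92 + (18−21.96)²/21.96 + (18−14.12)²/14.12 = 3.7356
df = 2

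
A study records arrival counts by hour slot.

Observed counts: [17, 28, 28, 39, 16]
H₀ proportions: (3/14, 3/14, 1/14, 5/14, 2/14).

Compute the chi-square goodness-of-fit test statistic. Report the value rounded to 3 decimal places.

n = 128; E_i = n·p_i = [27.43, 27.43, 9.14, 45.71, 18.29]
χ² = (17−27.43)²/27.43 + (28−27.43)²/27.43 + (28−9.14)²/9.14 + (39−45.71)²/45.71 + (16−18.29)²/18.29 = 44.1417
df = 4

test statistic = 44.142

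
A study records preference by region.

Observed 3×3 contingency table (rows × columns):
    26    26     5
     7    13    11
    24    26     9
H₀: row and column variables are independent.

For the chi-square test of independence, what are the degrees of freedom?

degrees of freedom = 4

df = (r−1)(c−1) = (3−1)·(3−1) = 4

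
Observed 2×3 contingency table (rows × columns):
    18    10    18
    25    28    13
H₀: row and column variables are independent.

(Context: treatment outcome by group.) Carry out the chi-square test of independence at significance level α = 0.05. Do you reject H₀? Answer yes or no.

reject H₀: yes

Row totals [46, 66], col totals [43, 38, 31], n=112
χ² = (18−17.66)²/17.66 + (10−15.61)²/15.61 + (18−12.73)²/12.73 + (25−25.34)²/25.34 + (28−22.39)²/22.39 + (13−18.27)²/18.27 = 7.1282
df = 2
p-value (upper-tail) = 0.02832
At α=0.05: p < α → reject H₀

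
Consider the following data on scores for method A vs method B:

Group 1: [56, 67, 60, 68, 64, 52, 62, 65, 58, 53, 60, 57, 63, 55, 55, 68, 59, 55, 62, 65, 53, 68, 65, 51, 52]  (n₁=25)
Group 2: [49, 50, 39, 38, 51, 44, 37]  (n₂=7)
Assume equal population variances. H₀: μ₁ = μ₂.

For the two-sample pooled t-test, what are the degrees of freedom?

degrees of freedom = 30

df = n₁ + n₂ − 2 = 25 + 7 − 2 = 30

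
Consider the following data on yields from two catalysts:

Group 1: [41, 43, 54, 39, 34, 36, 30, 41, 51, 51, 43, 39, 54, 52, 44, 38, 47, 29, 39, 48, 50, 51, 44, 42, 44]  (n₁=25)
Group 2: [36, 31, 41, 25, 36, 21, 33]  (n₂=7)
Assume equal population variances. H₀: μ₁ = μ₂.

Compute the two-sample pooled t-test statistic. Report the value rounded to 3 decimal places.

test statistic = 3.847

x̄₁=43.360, s₁=7.017, n₁=25
x̄₂=31.857, s₂=6.890, n₂=7
s_p² = [24·7.017² + 6·6.890²]/30 = 48.8872
SE = √(s_p²·(1/25+1/7)) = 2.9899
t = (43.360−31.857)/2.9899 = 3.8473
df = 30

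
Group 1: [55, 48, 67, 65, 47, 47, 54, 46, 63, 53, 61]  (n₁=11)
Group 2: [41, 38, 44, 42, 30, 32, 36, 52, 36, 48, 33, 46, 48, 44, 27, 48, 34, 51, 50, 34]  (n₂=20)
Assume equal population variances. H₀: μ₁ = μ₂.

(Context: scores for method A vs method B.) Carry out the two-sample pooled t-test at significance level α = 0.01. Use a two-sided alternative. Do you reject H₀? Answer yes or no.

x̄₁=55.091, s₁=7.790, n₁=11
x̄₂=40.700, s₂=7.644, n₂=20
s_p² = [10·7.790² + 19·7.644²]/29 = 59.2107
SE = √(s_p²·(1/11+1/20)) = 2.8885
t = (55.091−40.700)/2.8885 = 4.9822
df = 29
p-value (two-sided) = 0.00003
At α=0.01: p < α → reject H₀

reject H₀: yes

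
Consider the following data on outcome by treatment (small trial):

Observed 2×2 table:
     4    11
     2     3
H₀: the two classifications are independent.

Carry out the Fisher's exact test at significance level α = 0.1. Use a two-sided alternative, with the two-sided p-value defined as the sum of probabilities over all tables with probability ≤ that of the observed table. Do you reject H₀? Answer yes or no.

Margins: r₁=15, r₂=5, c₁=6, c₂=14, n=20
p_obs = C(15,4)·C(5,2)/C(20,6); sum pmf over tables with pmf ≤ p_obs
p-value (two-sided) = 0.61262
At α=0.1: p ≥ α → fail to reject H₀

reject H₀: no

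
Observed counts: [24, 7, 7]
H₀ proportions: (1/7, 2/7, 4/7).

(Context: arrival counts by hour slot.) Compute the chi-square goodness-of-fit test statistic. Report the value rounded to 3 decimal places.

test statistic = 74.875

n = 38; E_i = n·p_i = [5.43, 10.86, 21.71]
χ² = (24−5.43)²/5.43 + (7−10.86)²/10.86 + (7−21.71)²/21.71 = 74.8750
df = 2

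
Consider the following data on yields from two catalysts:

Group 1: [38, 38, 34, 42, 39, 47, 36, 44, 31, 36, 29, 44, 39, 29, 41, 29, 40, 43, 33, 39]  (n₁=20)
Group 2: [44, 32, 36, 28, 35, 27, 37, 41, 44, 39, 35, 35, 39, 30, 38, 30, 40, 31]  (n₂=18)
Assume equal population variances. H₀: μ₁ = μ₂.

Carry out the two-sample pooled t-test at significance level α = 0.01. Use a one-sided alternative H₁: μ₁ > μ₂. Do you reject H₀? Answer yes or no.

x̄₁=37.550, s₁=5.365, n₁=20
x̄₂=35.611, s₂=5.147, n₂=18
s_p² = [19·5.365² + 17·5.147²]/36 = 27.7008
SE = √(s_p²·(1/20+1/18)) = 1.7100
t = (37.550−35.611)/1.7100 = 1.1339
df = 36
p-value (one-sided, H₁ greater) = 0.13217
At α=0.01: p ≥ α → fail to reject H₀

reject H₀: no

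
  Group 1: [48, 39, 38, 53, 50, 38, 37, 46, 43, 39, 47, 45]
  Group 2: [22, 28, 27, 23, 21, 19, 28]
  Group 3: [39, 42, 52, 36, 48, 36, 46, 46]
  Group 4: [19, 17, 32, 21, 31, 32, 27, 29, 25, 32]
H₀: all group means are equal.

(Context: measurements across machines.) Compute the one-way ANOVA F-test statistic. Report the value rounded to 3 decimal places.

test statistic = 35.169

Group means [43.58, 24.00, 43.12, 26.50], grand mean 35.162
SSB = Σnᵢ(x̄ᵢ−x̄)² = 2980.735; SSW = ΣΣ(x−x̄ᵢ)² = 932.292
MSB = 2980.735/3 = 993.5785; MSW = 932.292/33 = 28.2513
F = MSB/MSW = 35.1693
df = (3, 33)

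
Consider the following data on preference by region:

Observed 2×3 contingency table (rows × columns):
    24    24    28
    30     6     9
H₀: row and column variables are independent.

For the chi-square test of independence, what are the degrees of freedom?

degrees of freedom = 2

df = (r−1)(c−1) = (2−1)·(3−1) = 2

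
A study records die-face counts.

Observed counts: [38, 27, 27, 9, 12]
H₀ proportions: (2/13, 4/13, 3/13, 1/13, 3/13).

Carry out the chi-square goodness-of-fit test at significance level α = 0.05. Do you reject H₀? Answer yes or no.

n = 113; E_i = n·p_i = [17.38, 34.77, 26.08, 8.69, 26.08]
χ² = (38−17.38)²/17.38 + (27−34.77)²/34.77 + (27−26.08)²/26.08 + (9−8.69)²/8.69 + (12−26.08)²/26.08 = 33.8252
df = 4
p-value (upper-tail) = 0.00000
At α=0.05: p < α → reject H₀

reject H₀: yes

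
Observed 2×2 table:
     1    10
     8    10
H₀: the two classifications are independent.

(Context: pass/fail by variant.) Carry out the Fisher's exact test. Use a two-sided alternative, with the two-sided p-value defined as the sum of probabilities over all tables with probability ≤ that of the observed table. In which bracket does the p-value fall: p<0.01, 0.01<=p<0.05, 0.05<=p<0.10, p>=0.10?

p-value bracket: 0.05<=p<0.10

Margins: r₁=11, r₂=18, c₁=9, c₂=20, n=29
p_obs = C(11,1)·C(18,8)/C(29,9); sum pmf over tables with pmf ≤ p_obs
p-value (two-sided) = 0.09590
→ bracket: 0.05<=p<0.10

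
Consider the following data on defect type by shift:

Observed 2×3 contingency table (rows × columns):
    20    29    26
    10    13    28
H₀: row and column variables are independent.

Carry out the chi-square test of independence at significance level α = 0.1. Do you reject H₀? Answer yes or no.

reject H₀: yes

Row totals [75, 51], col totals [30, 42, 54], n=126
χ² = (20−17.86)²/17.86 + (29−25.00)²/25.00 + (26−32.14)²/32.14 + (10−12.14)²/12.14 + (13−17.00)²/17.00 + (28−21.86)²/21.86 = 5.1169
df = 2
p-value (upper-tail) = 0.07743
At α=0.1: p < α → reject H₀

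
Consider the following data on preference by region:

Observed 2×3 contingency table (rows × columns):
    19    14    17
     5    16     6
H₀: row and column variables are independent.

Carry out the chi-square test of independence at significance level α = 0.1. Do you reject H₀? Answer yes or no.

reject H₀: yes

Row totals [50, 27], col totals [24, 30, 23], n=77
χ² = (19−15.58)²/15.58 + (14−19.48)²/19.48 + (17−14.94)²/14.94 + (5−8.42)²/8.42 + (16−10.52)²/10.52 + (6−8.06)²/8.06 = 7.3462
df = 2
p-value (upper-tail) = 0.02540
At α=0.1: p < α → reject H₀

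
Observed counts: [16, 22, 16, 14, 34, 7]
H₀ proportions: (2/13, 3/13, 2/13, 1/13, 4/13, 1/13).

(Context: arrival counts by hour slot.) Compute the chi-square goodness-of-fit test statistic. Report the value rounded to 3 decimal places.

test statistic = 4.462

n = 109; E_i = n·p_i = [16.77, 25.15, 16.77, 8.38, 33.54, 8.38]
χ² = (16−16.77)²/16.77 + (22−25.15)²/25.15 + (16−16.77)²/16.77 + (14−8.38)²/8.38 + (34−33.54)²/33.54 + (7−8.38)²/8.38 = 4.4618
df = 5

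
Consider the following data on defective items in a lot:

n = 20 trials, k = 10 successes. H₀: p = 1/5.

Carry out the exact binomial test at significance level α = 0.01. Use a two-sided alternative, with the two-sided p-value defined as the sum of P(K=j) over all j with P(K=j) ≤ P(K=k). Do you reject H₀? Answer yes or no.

reject H₀: yes

Exact binomial: n=20, k=10, p₀=1/5=0.2000
P(X=j) = C(n,j)·p₀^j·(1−p₀)^(n−j); p = Σ P(X=j) over j with P(X=j) ≤ P(X=10)
p-value (two-sided) = 0.00259
At α=0.01: p < α → reject H₀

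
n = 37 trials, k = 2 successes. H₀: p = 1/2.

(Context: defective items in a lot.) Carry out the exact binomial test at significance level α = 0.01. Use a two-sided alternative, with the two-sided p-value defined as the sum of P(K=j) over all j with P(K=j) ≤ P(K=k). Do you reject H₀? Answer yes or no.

Exact binomial: n=37, k=2, p₀=1/2=0.5000
P(X=j) = C(n,j)·p₀^j·(1−p₀)^(n−j); p = Σ P(X=j) over j with P(X=j) ≤ P(X=2)
p-value (two-sided) = 0.00000
At α=0.01: p < α → reject H₀

reject H₀: yes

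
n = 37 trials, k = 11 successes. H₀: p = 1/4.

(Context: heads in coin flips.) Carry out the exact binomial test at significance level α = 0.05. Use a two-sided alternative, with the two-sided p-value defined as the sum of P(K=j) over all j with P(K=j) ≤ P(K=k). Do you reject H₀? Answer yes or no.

reject H₀: no

Exact binomial: n=37, k=11, p₀=1/4=0.2500
P(X=j) = C(n,j)·p₀^j·(1−p₀)^(n−j); p = Σ P(X=j) over j with P(X=j) ≤ P(X=11)
p-value (two-sided) = 0.56844
At α=0.05: p ≥ α → fail to reject H₀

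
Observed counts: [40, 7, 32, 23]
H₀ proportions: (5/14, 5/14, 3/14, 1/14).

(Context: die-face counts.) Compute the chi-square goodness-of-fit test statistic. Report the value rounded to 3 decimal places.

test statistic = 62.724

n = 102; E_i = n·p_i = [36.43, 36.43, 21.86, 7.29]
χ² = (40−36.43)²/36.43 + (7−36.43)²/36.43 + (32−21.86)²/21.86 + (23−7.29)²/7.29 = 62.7242
df = 3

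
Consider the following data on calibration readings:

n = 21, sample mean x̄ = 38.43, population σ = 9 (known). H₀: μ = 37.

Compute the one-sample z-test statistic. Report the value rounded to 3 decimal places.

SE = σ/√n = 9/√21 = 1.9640
z = (x̄−μ₀)/SE = (38.43−37)/1.9640 = 0.7281

test statistic = 0.728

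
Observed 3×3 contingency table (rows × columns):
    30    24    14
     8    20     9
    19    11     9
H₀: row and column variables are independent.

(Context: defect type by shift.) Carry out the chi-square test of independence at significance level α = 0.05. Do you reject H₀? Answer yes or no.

Row totals [68, 37, 39], col totals [57, 55, 32], n=144
χ² = (30−26.92)²/26.92 + (24−25.97)²/25.97 + (14−15.11)²/15.11 + (8−14.65)²/14.65 + (20−14.13)²/14.13 + (9−8.22)²/8.22 + (19−15.44)²/15.44 + (11−14.90)²/14.90 + (9−8.67)²/8.67 = 7.9644
df = 4
p-value (upper-tail) = 0.09289
At α=0.05: p ≥ α → fail to reject H₀

reject H₀: no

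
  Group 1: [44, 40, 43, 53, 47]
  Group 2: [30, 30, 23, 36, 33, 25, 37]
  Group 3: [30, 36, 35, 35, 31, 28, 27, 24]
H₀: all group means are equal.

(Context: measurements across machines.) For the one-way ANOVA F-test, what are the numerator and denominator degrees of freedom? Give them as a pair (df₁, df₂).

k = 3 groups, N = 20 total
df = (k−1, N−k) = (3−1, 20−3) = (2, 17)

degrees of freedom = [2, 17]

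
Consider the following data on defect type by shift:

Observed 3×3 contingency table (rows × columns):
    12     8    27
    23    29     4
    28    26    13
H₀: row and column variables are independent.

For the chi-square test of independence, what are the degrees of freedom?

degrees of freedom = 4

df = (r−1)(c−1) = (3−1)·(3−1) = 4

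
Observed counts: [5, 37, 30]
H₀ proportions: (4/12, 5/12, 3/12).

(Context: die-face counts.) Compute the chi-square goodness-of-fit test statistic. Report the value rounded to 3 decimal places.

n = 72; E_i = n·p_i = [24.00, 30.00, 18.00]
χ² = (5−24.00)²/24.00 + (37−30.00)²/30.00 + (30−18.00)²/18.00 = 24.6750
df = 2

test statistic = 24.675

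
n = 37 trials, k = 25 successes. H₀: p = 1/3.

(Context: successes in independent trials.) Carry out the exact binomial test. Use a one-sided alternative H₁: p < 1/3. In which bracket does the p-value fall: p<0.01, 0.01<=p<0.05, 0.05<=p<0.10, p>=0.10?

Exact binomial: n=37, k=25, p₀=1/3=0.3333
P(X≤25) from Σ C(n,i)·p₀^i·(1−p₀)^(n−i)
p-value (one-sided, H₁ less) = 1.00000
→ bracket: p>=0.10

p-value bracket: p>=0.10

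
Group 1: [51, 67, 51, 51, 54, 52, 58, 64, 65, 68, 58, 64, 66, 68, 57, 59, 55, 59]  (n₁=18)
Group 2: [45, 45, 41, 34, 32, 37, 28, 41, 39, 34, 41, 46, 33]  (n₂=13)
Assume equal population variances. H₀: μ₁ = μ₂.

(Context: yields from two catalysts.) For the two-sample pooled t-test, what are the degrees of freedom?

df = n₁ + n₂ − 2 = 18 + 13 − 2 = 29

degrees of freedom = 29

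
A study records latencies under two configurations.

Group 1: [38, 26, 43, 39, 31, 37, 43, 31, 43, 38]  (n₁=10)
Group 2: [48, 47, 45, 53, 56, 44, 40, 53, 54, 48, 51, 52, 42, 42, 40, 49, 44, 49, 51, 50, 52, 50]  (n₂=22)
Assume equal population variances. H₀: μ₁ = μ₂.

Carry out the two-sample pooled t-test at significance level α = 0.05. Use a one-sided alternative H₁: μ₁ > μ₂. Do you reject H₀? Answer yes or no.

x̄₁=36.900, s₁=5.840, n₁=10
x̄₂=48.182, s₂=4.636, n₂=22
s_p² = [9·5.840² + 21·4.636²]/30 = 25.2724
SE = √(s_p²·(1/10+1/22)) = 1.9173
t = (36.900−48.182)/1.9173 = -5.8843
df = 30
p-value (one-sided, H₁ greater) = 1.00000
At α=0.05: p ≥ α → fail to reject H₀

reject H₀: no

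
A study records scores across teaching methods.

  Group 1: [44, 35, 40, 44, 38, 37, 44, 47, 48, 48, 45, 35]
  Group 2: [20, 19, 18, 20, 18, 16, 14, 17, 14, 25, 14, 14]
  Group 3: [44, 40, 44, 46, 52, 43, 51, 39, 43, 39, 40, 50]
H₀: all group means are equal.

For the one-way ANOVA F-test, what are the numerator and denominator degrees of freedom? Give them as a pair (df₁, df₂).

k = 3 groups, N = 36 total
df = (k−1, N−k) = (3−1, 36−3) = (2, 33)

degrees of freedom = [2, 33]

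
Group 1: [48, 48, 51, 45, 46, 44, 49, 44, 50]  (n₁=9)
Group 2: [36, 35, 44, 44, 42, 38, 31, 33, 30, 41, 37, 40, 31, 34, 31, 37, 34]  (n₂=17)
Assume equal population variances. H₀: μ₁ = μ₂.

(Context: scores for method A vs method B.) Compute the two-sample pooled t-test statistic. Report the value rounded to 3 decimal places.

x̄₁=47.222, s₁=2.587, n₁=9
x̄₂=36.353, s₂=4.595, n₂=17
s_p² = [8·2.587² + 16·4.595²]/24 = 16.3099
SE = √(s_p²·(1/9+1/17)) = 1.6648
t = (47.222−36.353)/1.6648 = 6.5288
df = 24

test statistic = 6.529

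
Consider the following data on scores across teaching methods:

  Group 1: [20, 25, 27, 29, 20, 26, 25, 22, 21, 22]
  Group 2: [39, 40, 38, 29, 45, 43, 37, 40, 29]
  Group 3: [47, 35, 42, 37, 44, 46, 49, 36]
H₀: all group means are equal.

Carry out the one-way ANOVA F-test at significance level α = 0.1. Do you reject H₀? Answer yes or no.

reject H₀: yes

Group means [23.70, 37.78, 42.00], grand mean 33.815
SSB = Σnᵢ(x̄ᵢ−x̄)² = 1700.419; SSW = ΣΣ(x−x̄ᵢ)² = 537.656
MSB = 1700.419/2 = 850.2093; MSW = 537.656/24 = 22.4023
F = MSB/MSW = 37.9518
df = (2, 24)
p-value (upper-tail) = 0.00000
At α=0.1: p < α → reject H₀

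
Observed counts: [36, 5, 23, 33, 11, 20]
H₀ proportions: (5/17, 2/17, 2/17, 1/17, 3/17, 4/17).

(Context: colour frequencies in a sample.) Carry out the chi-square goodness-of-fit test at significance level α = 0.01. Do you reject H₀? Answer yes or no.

reject H₀: yes

n = 128; E_i = n·p_i = [37.65, 15.06, 15.06, 7.53, 22.59, 30.12]
χ² = (36−37.65)²/37.65 + (5−15.06)²/15.06 + (23−15.06)²/15.06 + (33−7.53)²/7.53 + (11−22.59)²/22.59 + (20−30.12)²/30.12 = 106.4849
df = 5
p-value (upper-tail) = 0.00000
At α=0.01: p < α → reject H₀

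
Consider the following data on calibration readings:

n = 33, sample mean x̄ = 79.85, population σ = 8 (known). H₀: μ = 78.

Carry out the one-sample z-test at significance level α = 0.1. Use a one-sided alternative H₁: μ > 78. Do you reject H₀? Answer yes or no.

SE = σ/√n = 8/√33 = 1.3926
z = (x̄−μ₀)/SE = (79.85−78)/1.3926 = 1.3284
p-value (one-sided, H₁ greater) = 0.09202
At α=0.1: p < α → reject H₀

reject H₀: yes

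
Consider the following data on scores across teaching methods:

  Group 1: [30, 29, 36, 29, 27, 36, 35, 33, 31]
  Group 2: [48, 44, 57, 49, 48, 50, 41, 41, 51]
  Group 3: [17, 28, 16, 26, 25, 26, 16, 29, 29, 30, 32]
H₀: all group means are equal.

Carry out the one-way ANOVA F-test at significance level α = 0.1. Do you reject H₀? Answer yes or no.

Group means [31.78, 47.67, 24.91], grand mean 34.103
SSB = Σnᵢ(x̄ᵢ−x̄)² = 2634.225; SSW = ΣΣ(x−x̄ᵢ)² = 640.465
MSB = 2634.225/2 = 1317.1125; MSW = 640.465/26 = 24.6333
F = MSB/MSW = 53.4689
df = (2, 26)
p-value (upper-tail) = 0.00000
At α=0.1: p < α → reject H₀

reject H₀: yes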